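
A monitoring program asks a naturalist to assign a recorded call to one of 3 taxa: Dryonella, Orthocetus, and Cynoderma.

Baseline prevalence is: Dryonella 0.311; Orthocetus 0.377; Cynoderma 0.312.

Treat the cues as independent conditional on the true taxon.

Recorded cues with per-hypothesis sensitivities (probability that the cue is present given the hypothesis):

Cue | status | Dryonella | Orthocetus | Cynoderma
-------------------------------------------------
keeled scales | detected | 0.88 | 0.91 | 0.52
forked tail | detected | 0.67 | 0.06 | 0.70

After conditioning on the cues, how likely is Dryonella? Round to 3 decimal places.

0.577

By Bayes' rule with conditional independence, the unnormalized weight for each hypothesis is prior × ∏ likelihoods:
  Dryonella: 0.311 × 0.88 × 0.67 = 0.18337
  Orthocetus: 0.377 × 0.91 × 0.06 = 0.020584
  Cynoderma: 0.312 × 0.52 × 0.70 = 0.11357
Marginal likelihood of the evidence = 0.31752.
P(Dryonella | evidence) = 0.18337 / 0.31752 ≈ 0.577.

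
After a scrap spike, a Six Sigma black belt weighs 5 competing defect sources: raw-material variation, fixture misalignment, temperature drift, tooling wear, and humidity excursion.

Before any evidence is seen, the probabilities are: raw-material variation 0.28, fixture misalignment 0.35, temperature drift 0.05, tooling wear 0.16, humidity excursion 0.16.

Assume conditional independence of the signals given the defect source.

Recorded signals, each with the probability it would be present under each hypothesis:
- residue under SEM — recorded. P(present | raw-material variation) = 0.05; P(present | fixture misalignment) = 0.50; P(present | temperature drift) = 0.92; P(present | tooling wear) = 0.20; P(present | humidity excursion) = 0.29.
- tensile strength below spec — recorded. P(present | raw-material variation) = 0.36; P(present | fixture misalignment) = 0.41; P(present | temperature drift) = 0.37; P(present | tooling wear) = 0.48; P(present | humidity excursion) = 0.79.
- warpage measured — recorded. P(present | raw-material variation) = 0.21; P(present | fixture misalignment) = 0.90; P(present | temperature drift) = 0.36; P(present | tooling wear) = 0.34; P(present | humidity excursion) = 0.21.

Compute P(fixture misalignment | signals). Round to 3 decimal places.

0.763

For each hypothesis, the unnormalized posterior weight is prior × product of the signal likelihoods:
  raw-material variation: 0.28 × 0.05 × 0.36 × 0.21 = 0.0010584
  fixture misalignment: 0.35 × 0.50 × 0.41 × 0.90 = 0.064575
  temperature drift: 0.05 × 0.92 × 0.37 × 0.36 = 0.0061272
  tooling wear: 0.16 × 0.20 × 0.48 × 0.34 = 0.0052224
  humidity excursion: 0.16 × 0.29 × 0.79 × 0.21 = 0.0076978
Marginal likelihood of the evidence = 0.084681.
P(fixture misalignment | evidence) = 0.064575 / 0.084681 ≈ 0.763.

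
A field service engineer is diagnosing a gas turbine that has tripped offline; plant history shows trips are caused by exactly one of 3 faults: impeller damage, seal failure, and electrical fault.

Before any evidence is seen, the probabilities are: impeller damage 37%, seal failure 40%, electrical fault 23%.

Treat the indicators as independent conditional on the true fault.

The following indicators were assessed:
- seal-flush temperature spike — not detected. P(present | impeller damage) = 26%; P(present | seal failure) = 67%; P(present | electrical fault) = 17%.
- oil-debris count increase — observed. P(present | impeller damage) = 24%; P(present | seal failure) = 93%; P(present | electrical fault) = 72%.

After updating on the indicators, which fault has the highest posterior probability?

electrical fault

Multiply each prior by the joint likelihood of the indicator pattern (using 1 − P(present | H) for each absent indicator):
  impeller damage: 0.37 × (1 − 0.26) × 0.24 = 0.065712
  seal failure: 0.40 × (1 − 0.67) × 0.93 = 0.12276
  electrical fault: 0.23 × (1 − 0.17) × 0.72 = 0.13745
Normalizing constant Z = 0.065712 + 0.12276 + 0.13745 = 0.32592.
P(impeller damage | evidence) ≈ 0.065712 / 0.32592 ≈ 0.202
P(seal failure | evidence) ≈ 0.12276 / 0.32592 ≈ 0.377
P(electrical fault | evidence) ≈ 0.13745 / 0.32592 ≈ 0.422
The largest is 0.422, so electrical fault is most probable.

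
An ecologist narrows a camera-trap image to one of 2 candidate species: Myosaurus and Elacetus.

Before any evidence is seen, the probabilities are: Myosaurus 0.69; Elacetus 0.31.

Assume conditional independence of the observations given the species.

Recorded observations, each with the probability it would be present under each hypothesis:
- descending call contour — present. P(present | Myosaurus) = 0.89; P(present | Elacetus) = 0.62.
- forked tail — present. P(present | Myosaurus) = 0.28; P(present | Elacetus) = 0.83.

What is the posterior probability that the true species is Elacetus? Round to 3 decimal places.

By Bayes' rule with conditional independence, the unnormalized weight for each hypothesis is prior × ∏ likelihoods:
  Myosaurus: 0.69 × 0.89 × 0.28 = 0.17195
  Elacetus: 0.31 × 0.62 × 0.83 = 0.15953
The unnormalized weights sum to 0.33147.
P(Elacetus | evidence) = 0.15953 / 0.33147 ≈ 0.481.

0.481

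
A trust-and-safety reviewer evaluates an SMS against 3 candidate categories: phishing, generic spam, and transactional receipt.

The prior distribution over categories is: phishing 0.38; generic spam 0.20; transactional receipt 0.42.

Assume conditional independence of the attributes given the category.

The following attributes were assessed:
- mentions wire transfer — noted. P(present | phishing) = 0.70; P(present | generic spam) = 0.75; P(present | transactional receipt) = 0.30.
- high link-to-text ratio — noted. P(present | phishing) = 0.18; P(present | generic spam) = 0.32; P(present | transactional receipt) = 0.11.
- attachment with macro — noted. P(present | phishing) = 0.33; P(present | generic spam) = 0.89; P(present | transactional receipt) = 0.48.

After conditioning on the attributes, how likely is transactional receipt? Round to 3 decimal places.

0.102

By Bayes' rule with conditional independence, the unnormalized weight for each hypothesis is prior × ∏ likelihoods:
  phishing: 0.38 × 0.70 × 0.18 × 0.33 = 0.0158
  generic spam: 0.20 × 0.75 × 0.32 × 0.89 = 0.04272
  transactional receipt: 0.42 × 0.30 × 0.11 × 0.48 = 0.0066528
Normalizing constant Z = 0.0158 + 0.04272 + 0.0066528 = 0.065173.
P(transactional receipt | evidence) = 0.0066528 / 0.065173 ≈ 0.102.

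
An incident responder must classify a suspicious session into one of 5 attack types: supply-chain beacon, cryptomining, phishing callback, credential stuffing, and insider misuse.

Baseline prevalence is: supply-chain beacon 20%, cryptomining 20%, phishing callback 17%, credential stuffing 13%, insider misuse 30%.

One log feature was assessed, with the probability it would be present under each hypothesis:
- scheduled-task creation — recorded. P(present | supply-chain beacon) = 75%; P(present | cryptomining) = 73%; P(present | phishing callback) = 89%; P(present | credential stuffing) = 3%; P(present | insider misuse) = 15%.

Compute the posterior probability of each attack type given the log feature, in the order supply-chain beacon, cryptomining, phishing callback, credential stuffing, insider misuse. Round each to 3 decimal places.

For each hypothesis, the unnormalized posterior weight is prior × likelihood:
  supply-chain beacon: 0.20 × 0.75 = 0.15
  cryptomining: 0.20 × 0.73 = 0.146
  phishing callback: 0.17 × 0.89 = 0.1513
  credential stuffing: 0.13 × 0.03 = 0.0039
  insider misuse: 0.30 × 0.15 = 0.045
Marginal likelihood of the evidence = 0.4962.
P(supply-chain beacon | evidence) = 0.15 / 0.4962 ≈ 0.302
P(cryptomining | evidence) = 0.146 / 0.4962 ≈ 0.294
P(phishing callback | evidence) = 0.1513 / 0.4962 ≈ 0.305
P(credential stuffing | evidence) = 0.0039 / 0.4962 ≈ 0.008
P(insider misuse | evidence) = 0.045 / 0.4962 ≈ 0.091

0.302, 0.294, 0.305, 0.008, 0.091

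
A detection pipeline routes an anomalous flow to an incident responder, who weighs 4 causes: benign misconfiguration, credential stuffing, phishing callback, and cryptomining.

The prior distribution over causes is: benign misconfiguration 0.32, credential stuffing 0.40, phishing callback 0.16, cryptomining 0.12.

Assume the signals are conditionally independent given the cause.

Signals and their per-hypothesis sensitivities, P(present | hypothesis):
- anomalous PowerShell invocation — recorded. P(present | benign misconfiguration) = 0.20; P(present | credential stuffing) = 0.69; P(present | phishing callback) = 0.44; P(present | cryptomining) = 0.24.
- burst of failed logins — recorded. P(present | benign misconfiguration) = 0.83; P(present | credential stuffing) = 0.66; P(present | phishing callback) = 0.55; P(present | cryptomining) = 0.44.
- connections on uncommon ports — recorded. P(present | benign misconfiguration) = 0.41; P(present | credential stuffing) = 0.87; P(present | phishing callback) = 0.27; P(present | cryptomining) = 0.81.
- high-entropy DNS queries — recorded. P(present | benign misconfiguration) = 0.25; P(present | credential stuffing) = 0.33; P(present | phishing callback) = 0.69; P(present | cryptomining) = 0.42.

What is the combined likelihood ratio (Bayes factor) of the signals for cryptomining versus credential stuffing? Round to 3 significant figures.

The Bayes factor is the ratio of the joint likelihoods of the signal pattern under the two hypotheses.
  cryptomining: 0.24 × 0.44 × 0.81 × 0.42 = 0.035925
  credential stuffing: 0.69 × 0.66 × 0.87 × 0.33 = 0.13075
Bayes factor = 0.035925 / 0.13075 ≈ 0.275

0.275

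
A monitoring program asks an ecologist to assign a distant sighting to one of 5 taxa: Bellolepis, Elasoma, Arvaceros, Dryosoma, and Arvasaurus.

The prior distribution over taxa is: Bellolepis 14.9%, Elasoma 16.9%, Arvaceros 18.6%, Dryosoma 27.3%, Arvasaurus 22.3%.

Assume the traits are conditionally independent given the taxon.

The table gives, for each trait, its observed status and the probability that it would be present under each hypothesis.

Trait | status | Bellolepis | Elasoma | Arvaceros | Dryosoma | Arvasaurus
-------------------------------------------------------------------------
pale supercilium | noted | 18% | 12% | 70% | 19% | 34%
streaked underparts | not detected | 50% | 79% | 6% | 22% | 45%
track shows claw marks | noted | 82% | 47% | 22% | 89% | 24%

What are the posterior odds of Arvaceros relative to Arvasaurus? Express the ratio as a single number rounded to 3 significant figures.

2.69

Unnormalized posterior weight (prior times the trait likelihoods) for each of the two hypotheses (using 1 − P(present | H) for each absent trait):
  Arvaceros: 0.186 × 0.70 × (1 − 0.06) × 0.22 = 0.026925
  Arvasaurus: 0.223 × 0.34 × (1 − 0.45) × 0.24 = 0.010008
Odds(Arvaceros : Arvasaurus) = 0.026925 / 0.010008 ≈ 2.69.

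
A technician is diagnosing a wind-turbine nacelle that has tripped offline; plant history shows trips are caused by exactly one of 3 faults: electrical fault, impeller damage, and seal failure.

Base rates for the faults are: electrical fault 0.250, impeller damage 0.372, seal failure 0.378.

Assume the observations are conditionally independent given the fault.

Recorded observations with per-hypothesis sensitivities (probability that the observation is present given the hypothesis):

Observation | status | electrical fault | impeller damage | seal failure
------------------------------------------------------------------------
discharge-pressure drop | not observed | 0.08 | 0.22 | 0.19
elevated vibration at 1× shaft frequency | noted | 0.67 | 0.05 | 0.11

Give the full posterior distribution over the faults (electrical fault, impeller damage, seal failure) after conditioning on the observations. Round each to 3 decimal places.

For each hypothesis, the unnormalized posterior weight is prior × product of the observation likelihoods (using 1 − P(present | H) for each absent observation):
  electrical fault: 0.250 × (1 − 0.08) × 0.67 = 0.1541
  impeller damage: 0.372 × (1 − 0.22) × 0.05 = 0.014508
  seal failure: 0.378 × (1 − 0.19) × 0.11 = 0.03368
The unnormalized weights sum to 0.20229.
P(electrical fault | evidence) = 0.1541 / 0.20229 ≈ 0.762
P(impeller damage | evidence) = 0.014508 / 0.20229 ≈ 0.072
P(seal failure | evidence) = 0.03368 / 0.20229 ≈ 0.166

0.762, 0.072, 0.166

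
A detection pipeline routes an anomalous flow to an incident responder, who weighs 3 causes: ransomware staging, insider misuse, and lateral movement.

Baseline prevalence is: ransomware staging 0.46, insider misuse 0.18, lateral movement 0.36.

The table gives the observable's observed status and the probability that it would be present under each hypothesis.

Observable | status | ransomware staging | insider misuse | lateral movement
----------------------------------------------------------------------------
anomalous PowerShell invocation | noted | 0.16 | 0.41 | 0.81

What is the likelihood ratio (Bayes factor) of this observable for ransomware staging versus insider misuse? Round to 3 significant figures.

0.390

Likelihood of this observable under each hypothesis:
  ransomware staging: 0.16
  insider misuse: 0.41
Bayes factor = 0.16 / 0.41 ≈ 0.390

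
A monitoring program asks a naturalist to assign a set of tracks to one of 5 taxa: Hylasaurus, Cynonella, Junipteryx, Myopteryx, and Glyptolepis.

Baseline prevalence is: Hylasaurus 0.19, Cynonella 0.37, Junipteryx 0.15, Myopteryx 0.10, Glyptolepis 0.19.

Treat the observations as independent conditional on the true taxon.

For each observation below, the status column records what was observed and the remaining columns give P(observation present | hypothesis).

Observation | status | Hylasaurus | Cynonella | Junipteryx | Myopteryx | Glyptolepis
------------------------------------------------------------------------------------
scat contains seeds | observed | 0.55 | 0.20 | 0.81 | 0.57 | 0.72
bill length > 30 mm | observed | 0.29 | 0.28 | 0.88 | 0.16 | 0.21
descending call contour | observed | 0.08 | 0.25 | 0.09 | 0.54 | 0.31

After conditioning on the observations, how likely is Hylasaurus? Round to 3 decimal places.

Multiply each prior by the joint likelihood of the evidence pattern:
  Hylasaurus: 0.19 × 0.55 × 0.29 × 0.08 = 0.0024244
  Cynonella: 0.37 × 0.20 × 0.28 × 0.25 = 0.00518
  Junipteryx: 0.15 × 0.81 × 0.88 × 0.09 = 0.0096228
  Myopteryx: 0.10 × 0.57 × 0.16 × 0.54 = 0.0049248
  Glyptolepis: 0.19 × 0.72 × 0.21 × 0.31 = 0.0089057
The unnormalized weights sum to 0.031058.
P(Hylasaurus | evidence) = 0.0024244 / 0.031058 ≈ 0.078.

0.078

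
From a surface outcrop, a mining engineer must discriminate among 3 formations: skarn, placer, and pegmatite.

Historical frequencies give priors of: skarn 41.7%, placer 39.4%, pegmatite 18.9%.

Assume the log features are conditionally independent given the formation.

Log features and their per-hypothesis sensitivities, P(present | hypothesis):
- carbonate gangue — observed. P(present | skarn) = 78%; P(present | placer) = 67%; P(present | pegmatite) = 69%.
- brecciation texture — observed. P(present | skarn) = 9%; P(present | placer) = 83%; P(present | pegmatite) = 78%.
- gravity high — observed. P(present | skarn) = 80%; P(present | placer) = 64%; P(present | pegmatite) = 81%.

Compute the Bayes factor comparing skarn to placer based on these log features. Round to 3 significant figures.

0.158

Joint likelihood of the log feature pattern under each hypothesis:
  skarn: 0.78 × 0.09 × 0.80 = 0.05616
  placer: 0.67 × 0.83 × 0.64 = 0.3559
Bayes factor = 0.05616 / 0.3559 ≈ 0.158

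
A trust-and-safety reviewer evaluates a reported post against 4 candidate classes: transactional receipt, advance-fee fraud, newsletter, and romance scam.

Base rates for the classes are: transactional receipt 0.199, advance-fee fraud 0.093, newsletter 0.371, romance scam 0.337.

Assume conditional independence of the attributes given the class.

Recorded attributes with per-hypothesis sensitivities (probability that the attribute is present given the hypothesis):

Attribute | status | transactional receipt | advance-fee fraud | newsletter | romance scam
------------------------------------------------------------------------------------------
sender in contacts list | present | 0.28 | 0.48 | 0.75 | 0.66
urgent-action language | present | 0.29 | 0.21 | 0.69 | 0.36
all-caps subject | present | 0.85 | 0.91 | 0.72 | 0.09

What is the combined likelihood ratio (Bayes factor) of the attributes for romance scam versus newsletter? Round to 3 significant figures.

Take the product of per-attribute likelihoods under each hypothesis, then divide.
  romance scam: 0.66 × 0.36 × 0.09 = 0.021384
  newsletter: 0.75 × 0.69 × 0.72 = 0.3726
Bayes factor = 0.021384 / 0.3726 ≈ 0.0574

0.0574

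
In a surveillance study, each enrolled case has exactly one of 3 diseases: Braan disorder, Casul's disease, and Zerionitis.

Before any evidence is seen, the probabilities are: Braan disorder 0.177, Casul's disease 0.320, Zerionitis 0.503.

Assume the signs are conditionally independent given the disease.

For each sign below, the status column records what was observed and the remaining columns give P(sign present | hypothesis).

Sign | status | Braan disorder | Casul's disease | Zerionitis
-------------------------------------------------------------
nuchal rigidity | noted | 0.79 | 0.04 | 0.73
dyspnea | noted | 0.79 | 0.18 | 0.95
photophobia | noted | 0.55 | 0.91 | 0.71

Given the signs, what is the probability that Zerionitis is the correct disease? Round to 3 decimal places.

0.798

For each hypothesis, the unnormalized posterior weight is prior × product of the sign likelihoods:
  Braan disorder: 0.177 × 0.79 × 0.79 × 0.55 = 0.060756
  Casul's disease: 0.320 × 0.04 × 0.18 × 0.91 = 0.0020966
  Zerionitis: 0.503 × 0.73 × 0.95 × 0.71 = 0.24767
Normalizing constant Z = 0.060756 + 0.0020966 + 0.24767 = 0.31052.
P(Zerionitis | evidence) = 0.24767 / 0.31052 ≈ 0.798.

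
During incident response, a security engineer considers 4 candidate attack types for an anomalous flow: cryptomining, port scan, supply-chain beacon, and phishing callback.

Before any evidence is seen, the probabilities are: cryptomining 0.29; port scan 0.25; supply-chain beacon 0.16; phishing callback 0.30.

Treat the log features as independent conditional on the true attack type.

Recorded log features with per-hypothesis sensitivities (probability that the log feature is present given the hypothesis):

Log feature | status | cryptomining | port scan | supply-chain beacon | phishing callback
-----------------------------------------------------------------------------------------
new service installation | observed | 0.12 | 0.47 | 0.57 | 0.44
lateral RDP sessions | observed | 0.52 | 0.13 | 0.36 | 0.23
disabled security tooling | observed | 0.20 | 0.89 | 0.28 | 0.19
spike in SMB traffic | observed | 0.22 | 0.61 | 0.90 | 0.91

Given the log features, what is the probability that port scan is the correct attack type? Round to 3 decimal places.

By Bayes' rule with conditional independence, the unnormalized weight for each hypothesis is prior × ∏ likelihoods:
  cryptomining: 0.29 × 0.12 × 0.52 × 0.20 × 0.22 = 0.00079622
  port scan: 0.25 × 0.47 × 0.13 × 0.89 × 0.61 = 0.0082928
  supply-chain beacon: 0.16 × 0.57 × 0.36 × 0.28 × 0.90 = 0.0082737
  phishing callback: 0.30 × 0.44 × 0.23 × 0.19 × 0.91 = 0.0052492
Marginal likelihood of the evidence = 0.022612.
P(port scan | evidence) = 0.0082928 / 0.022612 ≈ 0.367.

0.367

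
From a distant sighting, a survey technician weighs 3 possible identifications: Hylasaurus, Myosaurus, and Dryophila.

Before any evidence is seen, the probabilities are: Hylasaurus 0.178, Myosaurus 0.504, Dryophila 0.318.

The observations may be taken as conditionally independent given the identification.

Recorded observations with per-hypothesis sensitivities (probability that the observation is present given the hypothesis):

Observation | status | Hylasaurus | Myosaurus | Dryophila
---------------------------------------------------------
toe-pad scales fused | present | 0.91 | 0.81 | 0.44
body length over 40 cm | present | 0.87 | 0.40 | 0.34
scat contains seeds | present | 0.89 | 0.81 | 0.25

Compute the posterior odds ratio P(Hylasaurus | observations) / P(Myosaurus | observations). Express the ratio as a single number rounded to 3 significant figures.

0.948

The normalizing constant cancels in an odds ratio, so compute prior × likelihood for the two hypotheses only:
  Hylasaurus: 0.178 × 0.91 × 0.87 × 0.89 = 0.12542
  Myosaurus: 0.504 × 0.81 × 0.40 × 0.81 = 0.13227
Posterior odds = 0.12542 / 0.13227 ≈ 0.948.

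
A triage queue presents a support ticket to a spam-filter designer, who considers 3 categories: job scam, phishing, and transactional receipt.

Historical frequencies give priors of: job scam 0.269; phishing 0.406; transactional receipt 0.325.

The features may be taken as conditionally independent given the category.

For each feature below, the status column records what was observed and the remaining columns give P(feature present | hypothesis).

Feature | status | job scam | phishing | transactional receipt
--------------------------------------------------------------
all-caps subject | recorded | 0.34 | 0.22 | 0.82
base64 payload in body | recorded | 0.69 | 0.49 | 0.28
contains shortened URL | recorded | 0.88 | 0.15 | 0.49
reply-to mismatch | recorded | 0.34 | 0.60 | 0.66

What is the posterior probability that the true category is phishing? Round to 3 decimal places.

For each hypothesis, the unnormalized posterior weight is prior × product of the feature likelihoods:
  job scam: 0.269 × 0.34 × 0.69 × 0.88 × 0.34 = 0.018882
  phishing: 0.406 × 0.22 × 0.49 × 0.15 × 0.60 = 0.003939
  transactional receipt: 0.325 × 0.82 × 0.28 × 0.49 × 0.66 = 0.024132
Marginal likelihood of the evidence = 0.046953.
P(phishing | evidence) = 0.003939 / 0.046953 ≈ 0.084.

0.084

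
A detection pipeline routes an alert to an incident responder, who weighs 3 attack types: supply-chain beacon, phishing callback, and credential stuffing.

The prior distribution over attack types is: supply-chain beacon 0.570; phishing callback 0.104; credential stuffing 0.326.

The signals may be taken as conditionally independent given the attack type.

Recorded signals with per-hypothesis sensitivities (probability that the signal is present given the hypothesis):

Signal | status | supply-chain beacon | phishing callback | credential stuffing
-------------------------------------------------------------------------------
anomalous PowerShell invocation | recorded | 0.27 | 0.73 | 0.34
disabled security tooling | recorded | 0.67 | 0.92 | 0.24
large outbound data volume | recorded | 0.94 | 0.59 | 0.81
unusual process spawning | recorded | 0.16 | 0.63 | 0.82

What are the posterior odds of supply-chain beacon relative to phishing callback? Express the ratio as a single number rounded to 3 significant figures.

Unnormalized posterior weight (prior times the signal likelihoods) for each of the two hypotheses:
  supply-chain beacon: 0.570 × 0.27 × 0.67 × 0.94 × 0.16 = 0.015508
  phishing callback: 0.104 × 0.73 × 0.92 × 0.59 × 0.63 = 0.025962
Odds(supply-chain beacon : phishing callback) = 0.015508 / 0.025962 ≈ 0.597.

0.597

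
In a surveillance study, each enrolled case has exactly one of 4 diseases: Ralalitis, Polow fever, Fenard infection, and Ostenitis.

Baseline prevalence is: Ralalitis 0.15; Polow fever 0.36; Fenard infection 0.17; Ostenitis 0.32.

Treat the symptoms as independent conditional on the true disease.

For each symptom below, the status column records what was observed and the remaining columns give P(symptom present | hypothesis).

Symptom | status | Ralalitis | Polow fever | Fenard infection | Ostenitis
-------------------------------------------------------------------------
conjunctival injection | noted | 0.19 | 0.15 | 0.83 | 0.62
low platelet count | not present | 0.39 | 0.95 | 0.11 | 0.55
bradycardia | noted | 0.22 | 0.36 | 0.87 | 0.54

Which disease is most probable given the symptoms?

By Bayes' rule with conditional independence, the unnormalized weight for each hypothesis is prior × ∏ likelihoods (using 1 − P(present | H) for each absent symptom):
  Ralalitis: 0.15 × 0.19 × (1 − 0.39) × 0.22 = 0.0038247
  Polow fever: 0.36 × 0.15 × (1 − 0.95) × 0.36 = 0.000972
  Fenard infection: 0.17 × 0.83 × (1 − 0.11) × 0.87 = 0.10925
  Ostenitis: 0.32 × 0.62 × (1 − 0.55) × 0.54 = 0.048211
Normalizing constant Z = 0.0038247 + 0.000972 + 0.10925 + 0.048211 = 0.16226.
P(Ralalitis | evidence) ≈ 0.0038247 / 0.16226 ≈ 0.024
P(Polow fever | evidence) ≈ 0.000972 / 0.16226 ≈ 0.006
P(Fenard infection | evidence) ≈ 0.10925 / 0.16226 ≈ 0.673
P(Ostenitis | evidence) ≈ 0.048211 / 0.16226 ≈ 0.297
The largest is 0.673, so Fenard infection is most probable.

Fenard infection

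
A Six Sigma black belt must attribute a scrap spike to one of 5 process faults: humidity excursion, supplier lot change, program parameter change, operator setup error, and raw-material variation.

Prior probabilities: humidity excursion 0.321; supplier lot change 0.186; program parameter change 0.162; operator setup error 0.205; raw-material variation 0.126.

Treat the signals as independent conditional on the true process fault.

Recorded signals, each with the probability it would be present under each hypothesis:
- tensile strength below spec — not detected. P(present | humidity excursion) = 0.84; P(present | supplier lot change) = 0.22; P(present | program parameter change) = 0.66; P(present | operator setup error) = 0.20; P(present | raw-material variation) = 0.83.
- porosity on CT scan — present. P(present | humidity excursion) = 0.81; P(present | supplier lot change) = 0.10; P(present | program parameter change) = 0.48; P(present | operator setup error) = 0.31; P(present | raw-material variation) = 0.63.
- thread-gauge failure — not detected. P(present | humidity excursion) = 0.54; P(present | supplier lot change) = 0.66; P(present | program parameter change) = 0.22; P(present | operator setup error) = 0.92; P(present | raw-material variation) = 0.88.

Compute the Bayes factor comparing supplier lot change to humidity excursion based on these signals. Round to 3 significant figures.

0.445

The Bayes factor is the ratio of the joint likelihoods of the signal pattern under the two hypotheses (using 1 − P(present | H) for each absent signal).
  supplier lot change: (1 − 0.22) × 0.10 × (1 − 0.66) = 0.02652
  humidity excursion: (1 − 0.84) × 0.81 × (1 − 0.54) = 0.059616
Bayes factor = 0.02652 / 0.059616 ≈ 0.445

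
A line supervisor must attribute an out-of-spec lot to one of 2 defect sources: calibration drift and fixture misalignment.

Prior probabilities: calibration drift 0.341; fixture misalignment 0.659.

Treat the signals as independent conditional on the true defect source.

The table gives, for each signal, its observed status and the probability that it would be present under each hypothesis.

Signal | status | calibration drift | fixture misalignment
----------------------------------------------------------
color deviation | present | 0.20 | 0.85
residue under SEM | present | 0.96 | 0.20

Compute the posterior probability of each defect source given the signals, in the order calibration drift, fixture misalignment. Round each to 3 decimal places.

0.369, 0.631

By Bayes' rule with conditional independence, the unnormalized weight for each hypothesis is prior × ∏ likelihoods:
  calibration drift: 0.341 × 0.20 × 0.96 = 0.065472
  fixture misalignment: 0.659 × 0.85 × 0.20 = 0.11203
Normalizing constant Z = 0.065472 + 0.11203 = 0.1775.
P(calibration drift | evidence) = 0.065472 / 0.1775 ≈ 0.369
P(fixture misalignment | evidence) = 0.11203 / 0.1775 ≈ 0.631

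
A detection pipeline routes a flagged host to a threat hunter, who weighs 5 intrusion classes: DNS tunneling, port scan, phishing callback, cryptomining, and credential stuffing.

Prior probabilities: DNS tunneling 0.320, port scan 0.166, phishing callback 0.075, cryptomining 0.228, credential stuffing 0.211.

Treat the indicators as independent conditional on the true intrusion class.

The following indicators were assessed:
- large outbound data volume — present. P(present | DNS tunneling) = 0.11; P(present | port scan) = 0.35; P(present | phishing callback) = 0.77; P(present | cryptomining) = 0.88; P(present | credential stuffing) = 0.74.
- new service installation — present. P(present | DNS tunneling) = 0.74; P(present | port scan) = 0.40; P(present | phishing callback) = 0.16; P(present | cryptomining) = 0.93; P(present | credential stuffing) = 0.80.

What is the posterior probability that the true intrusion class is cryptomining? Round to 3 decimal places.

0.504

Multiply each prior by the joint likelihood of the indicator pattern:
  DNS tunneling: 0.320 × 0.11 × 0.74 = 0.026048
  port scan: 0.166 × 0.35 × 0.40 = 0.02324
  phishing callback: 0.075 × 0.77 × 0.16 = 0.00924
  cryptomining: 0.228 × 0.88 × 0.93 = 0.1866
  credential stuffing: 0.211 × 0.74 × 0.80 = 0.12491
Marginal likelihood of the evidence = 0.37004.
P(cryptomining | evidence) = 0.1866 / 0.37004 ≈ 0.504.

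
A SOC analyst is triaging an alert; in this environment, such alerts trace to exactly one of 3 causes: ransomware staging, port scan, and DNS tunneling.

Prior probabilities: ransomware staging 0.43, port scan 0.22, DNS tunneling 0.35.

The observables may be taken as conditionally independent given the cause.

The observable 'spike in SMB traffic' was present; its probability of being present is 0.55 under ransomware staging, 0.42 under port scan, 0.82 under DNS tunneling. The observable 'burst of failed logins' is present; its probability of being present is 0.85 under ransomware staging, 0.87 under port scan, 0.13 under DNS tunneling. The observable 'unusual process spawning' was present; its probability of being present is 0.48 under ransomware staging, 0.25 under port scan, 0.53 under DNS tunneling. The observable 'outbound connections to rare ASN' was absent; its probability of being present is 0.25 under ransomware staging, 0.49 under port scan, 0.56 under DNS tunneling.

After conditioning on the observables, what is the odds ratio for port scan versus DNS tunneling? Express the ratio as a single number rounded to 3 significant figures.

1.18

Unnormalized posterior weight (prior times the observable likelihoods) for each of the two hypotheses (using 1 − P(present | H) for each absent observable):
  port scan: 0.22 × 0.42 × 0.87 × 0.25 × (1 − 0.49) = 0.010249
  DNS tunneling: 0.35 × 0.82 × 0.13 × 0.53 × (1 − 0.56) = 0.0087007
Odds(port scan : DNS tunneling) = 0.010249 / 0.0087007 ≈ 1.18.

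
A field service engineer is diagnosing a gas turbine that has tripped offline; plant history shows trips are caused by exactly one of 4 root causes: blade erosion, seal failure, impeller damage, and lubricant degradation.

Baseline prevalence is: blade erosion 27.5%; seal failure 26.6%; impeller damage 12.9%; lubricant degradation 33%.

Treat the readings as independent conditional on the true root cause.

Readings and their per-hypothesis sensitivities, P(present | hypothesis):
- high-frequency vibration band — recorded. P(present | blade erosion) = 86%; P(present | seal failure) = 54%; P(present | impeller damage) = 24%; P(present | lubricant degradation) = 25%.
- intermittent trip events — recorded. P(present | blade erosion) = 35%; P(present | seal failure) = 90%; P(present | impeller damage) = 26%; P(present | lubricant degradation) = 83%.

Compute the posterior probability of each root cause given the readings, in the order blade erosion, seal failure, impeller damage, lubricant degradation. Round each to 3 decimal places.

Multiply each prior by the joint likelihood of the reading pattern:
  blade erosion: 0.275 × 0.86 × 0.35 = 0.082775
  seal failure: 0.266 × 0.54 × 0.90 = 0.12928
  impeller damage: 0.129 × 0.24 × 0.26 = 0.0080496
  lubricant degradation: 0.330 × 0.25 × 0.83 = 0.068475
Normalizing constant Z = 0.082775 + 0.12928 + 0.0080496 + 0.068475 = 0.28858.
P(blade erosion | evidence) = 0.082775 / 0.28858 ≈ 0.287
P(seal failure | evidence) = 0.12928 / 0.28858 ≈ 0.448
P(impeller damage | evidence) = 0.0080496 / 0.28858 ≈ 0.028
P(lubricant degradation | evidence) = 0.068475 / 0.28858 ≈ 0.237

0.287, 0.448, 0.028, 0.237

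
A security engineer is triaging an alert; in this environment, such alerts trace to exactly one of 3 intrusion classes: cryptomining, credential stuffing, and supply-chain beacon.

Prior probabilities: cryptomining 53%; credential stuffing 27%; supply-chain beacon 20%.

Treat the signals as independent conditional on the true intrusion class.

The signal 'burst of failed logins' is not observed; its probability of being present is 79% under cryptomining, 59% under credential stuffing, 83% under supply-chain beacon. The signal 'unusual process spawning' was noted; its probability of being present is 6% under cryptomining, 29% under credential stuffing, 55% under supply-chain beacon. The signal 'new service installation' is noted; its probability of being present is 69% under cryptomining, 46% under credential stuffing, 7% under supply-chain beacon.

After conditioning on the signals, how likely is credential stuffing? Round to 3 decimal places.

0.714

By Bayes' rule with conditional independence, the unnormalized weight for each hypothesis is prior × ∏ likelihoods (using 1 − P(present | H) for each absent signal):
  cryptomining: 0.53 × (1 − 0.79) × 0.06 × 0.69 = 0.0046078
  credential stuffing: 0.27 × (1 − 0.59) × 0.29 × 0.46 = 0.014767
  supply-chain beacon: 0.20 × (1 − 0.83) × 0.55 × 0.07 = 0.001309
Marginal likelihood of the evidence = 0.020684.
P(credential stuffing | evidence) = 0.014767 / 0.020684 ≈ 0.714.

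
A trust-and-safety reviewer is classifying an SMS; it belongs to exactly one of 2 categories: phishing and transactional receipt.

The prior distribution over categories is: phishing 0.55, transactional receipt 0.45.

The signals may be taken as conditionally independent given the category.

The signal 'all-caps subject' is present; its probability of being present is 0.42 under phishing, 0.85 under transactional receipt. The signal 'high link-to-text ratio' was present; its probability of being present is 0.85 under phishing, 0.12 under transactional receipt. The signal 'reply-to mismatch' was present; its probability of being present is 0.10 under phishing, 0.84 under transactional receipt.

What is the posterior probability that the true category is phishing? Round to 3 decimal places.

0.337

For each hypothesis, the unnormalized posterior weight is prior × product of the signal likelihoods:
  phishing: 0.55 × 0.42 × 0.85 × 0.10 = 0.019635
  transactional receipt: 0.45 × 0.85 × 0.12 × 0.84 = 0.038556
Marginal likelihood of the evidence = 0.058191.
P(phishing | evidence) = 0.019635 / 0.058191 ≈ 0.337.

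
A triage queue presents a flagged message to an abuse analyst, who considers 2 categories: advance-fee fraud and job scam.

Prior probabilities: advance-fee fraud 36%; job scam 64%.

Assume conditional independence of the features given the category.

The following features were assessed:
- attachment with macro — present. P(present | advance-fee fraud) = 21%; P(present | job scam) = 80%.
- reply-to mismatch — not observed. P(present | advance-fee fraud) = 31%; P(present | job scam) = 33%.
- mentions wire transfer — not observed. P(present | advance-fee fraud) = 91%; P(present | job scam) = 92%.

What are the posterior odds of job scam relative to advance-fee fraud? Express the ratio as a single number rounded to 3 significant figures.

5.85

The normalizing constant cancels in an odds ratio, so compute prior × likelihood for the two hypotheses only (using 1 − P(present | H) for each absent feature):
  job scam: 0.64 × 0.80 × (1 − 0.33) × (1 − 0.92) = 0.027443
  advance-fee fraud: 0.36 × 0.21 × (1 − 0.31) × (1 − 0.91) = 0.0046948
Posterior odds = 0.027443 / 0.0046948 ≈ 5.85.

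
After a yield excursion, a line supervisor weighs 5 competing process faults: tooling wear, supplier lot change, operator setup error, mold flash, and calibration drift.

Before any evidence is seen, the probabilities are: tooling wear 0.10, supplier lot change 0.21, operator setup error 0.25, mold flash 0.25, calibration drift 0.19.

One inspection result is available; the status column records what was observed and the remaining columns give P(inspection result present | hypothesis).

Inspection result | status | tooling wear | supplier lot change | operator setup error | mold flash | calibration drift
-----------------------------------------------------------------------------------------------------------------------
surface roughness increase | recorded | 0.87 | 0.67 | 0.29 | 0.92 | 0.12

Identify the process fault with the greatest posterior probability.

mold flash

For each hypothesis, the unnormalized posterior weight is prior × likelihood:
  tooling wear: 0.10 × 0.87 = 0.087
  supplier lot change: 0.21 × 0.67 = 0.1407
  operator setup error: 0.25 × 0.29 = 0.0725
  mold flash: 0.25 × 0.92 = 0.23
  calibration drift: 0.19 × 0.12 = 0.0228
Marginal likelihood of the evidence = 0.553.
P(tooling wear | evidence) ≈ 0.087 / 0.553 ≈ 0.157
P(supplier lot change | evidence) ≈ 0.1407 / 0.553 ≈ 0.254
P(operator setup error | evidence) ≈ 0.0725 / 0.553 ≈ 0.131
P(mold flash | evidence) ≈ 0.23 / 0.553 ≈ 0.416
P(calibration drift | evidence) ≈ 0.0228 / 0.553 ≈ 0.041
The largest is 0.416, so mold flash is most probable.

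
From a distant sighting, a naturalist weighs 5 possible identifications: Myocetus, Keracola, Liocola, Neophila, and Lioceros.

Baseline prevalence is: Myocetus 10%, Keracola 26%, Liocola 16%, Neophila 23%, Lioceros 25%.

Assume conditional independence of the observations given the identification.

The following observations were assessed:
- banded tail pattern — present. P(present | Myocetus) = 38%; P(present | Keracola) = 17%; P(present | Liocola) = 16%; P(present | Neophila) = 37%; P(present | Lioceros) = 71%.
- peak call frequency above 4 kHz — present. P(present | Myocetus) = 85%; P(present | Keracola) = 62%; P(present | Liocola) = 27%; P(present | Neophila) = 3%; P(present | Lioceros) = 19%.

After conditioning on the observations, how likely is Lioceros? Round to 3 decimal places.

0.328

By Bayes' rule with conditional independence, the unnormalized weight for each hypothesis is prior × ∏ likelihoods:
  Myocetus: 0.10 × 0.38 × 0.85 = 0.0323
  Keracola: 0.26 × 0.17 × 0.62 = 0.027404
  Liocola: 0.16 × 0.16 × 0.27 = 0.006912
  Neophila: 0.23 × 0.37 × 0.03 = 0.002553
  Lioceros: 0.25 × 0.71 × 0.19 = 0.033725
The unnormalized weights sum to 0.10289.
P(Lioceros | evidence) = 0.033725 / 0.10289 ≈ 0.328.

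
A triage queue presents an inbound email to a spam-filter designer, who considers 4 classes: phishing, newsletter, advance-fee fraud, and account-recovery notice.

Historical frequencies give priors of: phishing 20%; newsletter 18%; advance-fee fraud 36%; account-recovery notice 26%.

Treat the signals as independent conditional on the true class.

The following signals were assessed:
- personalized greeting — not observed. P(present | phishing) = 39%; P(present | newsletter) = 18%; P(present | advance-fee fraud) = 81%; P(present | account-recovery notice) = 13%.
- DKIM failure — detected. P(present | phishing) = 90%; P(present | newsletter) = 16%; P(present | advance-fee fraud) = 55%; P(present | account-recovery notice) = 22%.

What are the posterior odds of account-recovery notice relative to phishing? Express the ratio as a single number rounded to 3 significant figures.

0.453

The normalizing constant cancels in an odds ratio, so compute prior × likelihood for the two hypotheses only (using 1 − P(present | H) for each absent signal):
  account-recovery notice: 0.26 × (1 − 0.13) × 0.22 = 0.049764
  phishing: 0.20 × (1 − 0.39) × 0.90 = 0.1098
Odds(account-recovery notice : phishing) = 0.049764 / 0.1098 ≈ 0.453.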